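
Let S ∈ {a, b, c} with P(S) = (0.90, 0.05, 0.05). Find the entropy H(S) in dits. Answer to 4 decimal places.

H(S) = −Σ p·log₁₀ p.
  −(0.90)·log₁₀(0.90) = 0.04118
  −(0.05)·log₁₀(0.05) = 0.06505
  −(0.05)·log₁₀(0.05) = 0.06505
Sum: 0.04118 + 0.06505 + 0.06505 = 0.1713 dits.

0.1713 dits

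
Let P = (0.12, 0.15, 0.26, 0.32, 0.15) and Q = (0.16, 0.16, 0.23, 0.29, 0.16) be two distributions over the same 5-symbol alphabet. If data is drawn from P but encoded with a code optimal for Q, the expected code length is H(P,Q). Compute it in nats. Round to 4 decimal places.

1.5479 nats

H(P,Q) = −Σ p·ln q.
  −0.12·ln(0.16) = 0.21991
  −0.15·ln(0.16) = 0.27489
  −0.26·ln(0.23) = 0.38212
  −0.32·ln(0.29) = 0.39612
  −0.15·ln(0.16) = 0.27489
H(P,Q) = 1.5479 nats.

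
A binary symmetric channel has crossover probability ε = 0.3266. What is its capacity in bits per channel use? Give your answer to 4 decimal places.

0.0886 bits

Binary symmetric channel: C = 1 − h₂(ε) where h₂ is the binary entropy function.
h₂(0.3266) = −0.3266·log₂0.3266 − 0.6734·log₂0.6734 = 0.9114.
C = 1 − 0.9114 = 0.0886 bits per channel use.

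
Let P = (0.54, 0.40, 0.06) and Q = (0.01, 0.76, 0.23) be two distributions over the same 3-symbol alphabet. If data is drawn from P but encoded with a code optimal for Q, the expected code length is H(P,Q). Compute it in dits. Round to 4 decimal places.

H(P,Q) = −Σ p·log₁₀ q.
  −0.54·log₁₀(0.01) = 1.08000
  −0.40·log₁₀(0.76) = 0.04767
  −0.06·log₁₀(0.23) = 0.03830
H(P,Q) = 1.1660 dits.

1.1660 dits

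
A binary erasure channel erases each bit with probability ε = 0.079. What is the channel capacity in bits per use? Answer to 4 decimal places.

Binary erasure channel: capacity C = 1 − ε.
C = 1 − 0.079 = 0.9210 bits per channel use.

0.9210 bits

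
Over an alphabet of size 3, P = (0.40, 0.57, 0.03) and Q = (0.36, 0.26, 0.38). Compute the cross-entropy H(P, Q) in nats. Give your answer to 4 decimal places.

H(P,Q) = −Σ p·ln q.
  −0.40·ln(0.36) = 0.40866
  −0.57·ln(0.26) = 0.76783
  −0.03·ln(0.38) = 0.02903
H(P,Q) = 1.2055 nats.

1.2055 nats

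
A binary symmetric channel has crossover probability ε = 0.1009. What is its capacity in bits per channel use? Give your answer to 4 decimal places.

0.5282 bits

Binary symmetric channel: C = 1 − h₂(ε) where h₂ is the binary entropy function.
h₂(0.1009) = −0.1009·log₂0.1009 − 0.8991·log₂0.8991 = 0.4718.
C = 1 − 0.4718 = 0.5282 bits per channel use.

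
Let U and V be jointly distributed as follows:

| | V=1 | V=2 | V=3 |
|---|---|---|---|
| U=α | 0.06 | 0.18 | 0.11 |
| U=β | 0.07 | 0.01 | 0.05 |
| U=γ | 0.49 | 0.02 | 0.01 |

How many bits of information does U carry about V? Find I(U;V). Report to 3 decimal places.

0.465 bits

Marginals: p(U) = (0.3500, 0.1300, 0.5200), p(V) = (0.6200, 0.2100, 0.1700).
I(U;V) = Σ p(x,y)·log₂[p(x,y)/(p(x)p(y))].
  (α,1): 0.06·log₂(0.2765) = -0.1113
  (α,2): 0.18·log₂(2.4490) = 0.2326
  (α,3): 0.11·log₂(1.8487) = 0.0975
  (β,1): 0.07·log₂(0.8685) = -0.0142
  (β,2): 0.01·log₂(0.3663) = -0.0145
  (β,3): 0.05·log₂(2.2624) = 0.0589
  (γ,1): 0.49·log₂(1.5199) = 0.2959
  (γ,2): 0.02·log₂(0.1832) = -0.0490
  (γ,3): 0.01·log₂(0.1131) = -0.0314
Sum = 0.465 bits.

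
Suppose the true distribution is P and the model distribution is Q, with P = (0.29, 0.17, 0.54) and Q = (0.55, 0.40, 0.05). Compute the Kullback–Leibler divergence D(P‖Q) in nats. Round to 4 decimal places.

0.9539 nats

D(P‖Q) = Σ p·ln(p/q).
  0.29·ln(0.29/0.55) = -0.18561
  0.17·ln(0.17/0.40) = -0.14546
  0.54·ln(0.54/0.05) = 1.28495
D(P‖Q) = 0.9539 nats.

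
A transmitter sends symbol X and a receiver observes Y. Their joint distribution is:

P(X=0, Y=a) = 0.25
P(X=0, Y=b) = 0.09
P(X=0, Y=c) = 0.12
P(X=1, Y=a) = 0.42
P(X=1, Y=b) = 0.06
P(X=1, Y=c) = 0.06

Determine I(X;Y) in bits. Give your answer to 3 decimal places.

Marginals: p(X) = (0.4600, 0.5400), p(Y) = (0.6700, 0.1500, 0.1800).
I(X;Y) = Σ p(x,y)·log₂[p(x,y)/(p(x)p(y))].
  (0,a): 0.25·log₂(0.8112) = -0.0755
  (0,b): 0.09·log₂(1.3043) = 0.0345
  (0,c): 0.12·log₂(1.4493) = 0.0642
  (1,a): 0.42·log₂(1.1609) = 0.0904
  (1,b): 0.06·log₂(0.7407) = -0.0260
  (1,c): 0.06·log₂(0.6173) = -0.0418
Sum = 0.046 bits.

0.046 bits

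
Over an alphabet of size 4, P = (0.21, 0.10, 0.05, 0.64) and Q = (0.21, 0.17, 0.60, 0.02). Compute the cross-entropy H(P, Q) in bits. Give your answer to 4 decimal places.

4.3774 bits

H(P,Q) = −Σ p·log₂ q.
  −0.21·log₂(0.21) = 0.47282
  −0.10·log₂(0.17) = 0.25564
  −0.05·log₂(0.60) = 0.03685
  −0.64·log₂(0.02) = 3.61207
H(P,Q) = 4.3774 bits.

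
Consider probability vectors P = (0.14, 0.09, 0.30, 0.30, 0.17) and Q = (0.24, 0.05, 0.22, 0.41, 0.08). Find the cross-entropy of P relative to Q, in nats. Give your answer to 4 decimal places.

1.6205 nats

H(P,Q) = −Σ p·ln q.
  −0.14·ln(0.24) = 0.19980
  −0.09·ln(0.05) = 0.26962
  −0.30·ln(0.22) = 0.45424
  −0.30·ln(0.41) = 0.26748
  −0.17·ln(0.08) = 0.42937
H(P,Q) = 1.6205 nats.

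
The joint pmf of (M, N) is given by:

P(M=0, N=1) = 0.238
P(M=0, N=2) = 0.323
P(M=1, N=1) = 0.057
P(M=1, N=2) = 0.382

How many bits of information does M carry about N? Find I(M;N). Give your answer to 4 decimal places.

0.0789 bits

Marginals: p(M) = (0.5610, 0.4390), p(N) = (0.2950, 0.7050).
I(M;N) = Σ p(x,y)·log₂[p(x,y)/(p(x)p(y))].
  (0,1): 0.238·log₂(1.4381) = 0.12475
  (0,2): 0.323·log₂(0.8167) = -0.09437
  (1,1): 0.057·log₂(0.4401) = -0.06749
  (1,2): 0.382·log₂(1.2343) = 0.11600
Sum = 0.0789 bits.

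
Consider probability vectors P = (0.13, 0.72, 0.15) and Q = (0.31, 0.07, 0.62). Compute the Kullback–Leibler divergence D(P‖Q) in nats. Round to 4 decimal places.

1.3523 nats

D(P‖Q) = Σ p·ln(p/q).
  0.13·ln(0.13/0.31) = -0.11297
  0.72·ln(0.72/0.07) = 1.67814
  0.15·ln(0.15/0.62) = -0.21286
D(P‖Q) = 1.3523 nats.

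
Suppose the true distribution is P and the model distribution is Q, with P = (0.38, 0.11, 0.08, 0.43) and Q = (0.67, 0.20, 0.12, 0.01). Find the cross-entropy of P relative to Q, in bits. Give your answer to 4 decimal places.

3.5765 bits

H(P,Q) = −Σ p·log₂ q.
  −0.38·log₂(0.67) = 0.21955
  −0.11·log₂(0.20) = 0.25541
  −0.08·log₂(0.12) = 0.24471
  −0.43·log₂(0.01) = 2.85686
H(P,Q) = 3.5765 bits.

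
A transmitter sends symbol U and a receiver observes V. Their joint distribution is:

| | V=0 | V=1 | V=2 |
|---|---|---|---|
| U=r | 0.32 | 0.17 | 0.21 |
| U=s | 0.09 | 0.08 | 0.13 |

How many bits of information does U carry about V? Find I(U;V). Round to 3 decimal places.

0.018 bits

Marginals: p(U) = (0.7000, 0.3000), p(V) = (0.4100, 0.2500, 0.3400).
I(U;V) = H(U) + H(V) − H(U,V).
H(U) = 0.8813, H(V) = 1.5566, H(U,V) = 2.4203.
I(U;V) = 0.8813 + 1.5566 − 2.4203 = 0.018 bits.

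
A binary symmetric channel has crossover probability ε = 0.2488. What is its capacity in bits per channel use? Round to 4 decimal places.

Binary symmetric channel: C = 1 − h₂(ε) where h₂ is the binary entropy function.
h₂(0.2488) = −0.2488·log₂0.2488 − 0.7512·log₂0.7512 = 0.8094.
C = 1 − 0.8094 = 0.1906 bits per channel use.

0.1906 bits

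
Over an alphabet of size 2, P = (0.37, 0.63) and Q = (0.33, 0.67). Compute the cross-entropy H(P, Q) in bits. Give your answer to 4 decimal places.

H(P,Q) = −Σ p·log₂ q.
  −0.37·log₂(0.33) = 0.59180
  −0.63·log₂(0.67) = 0.36399
H(P,Q) = 0.9558 bits.

0.9558 bits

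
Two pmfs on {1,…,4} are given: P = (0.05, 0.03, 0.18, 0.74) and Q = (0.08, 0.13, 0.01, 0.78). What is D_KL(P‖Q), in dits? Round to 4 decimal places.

0.1797 dits

D(P‖Q) = Σ p·log₁₀(p/q).
  0.05·log₁₀(0.05/0.08) = -0.01021
  0.03·log₁₀(0.03/0.13) = -0.01910
  0.18·log₁₀(0.18/0.01) = 0.22595
  0.74·log₁₀(0.74/0.78) = -0.01692
D(P‖Q) = 0.1797 dits.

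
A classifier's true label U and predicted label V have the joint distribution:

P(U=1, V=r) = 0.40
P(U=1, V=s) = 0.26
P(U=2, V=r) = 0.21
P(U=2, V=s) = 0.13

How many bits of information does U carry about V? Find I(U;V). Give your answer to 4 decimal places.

0.0001 bits

Marginals: p(U) = (0.6600, 0.3400), p(V) = (0.6100, 0.3900).
I(U;V) = Σ p(x,y)·log₂[p(x,y)/(p(x)p(y))].
  (1,r): 0.40·log₂(0.9935) = -0.00374
  (1,s): 0.26·log₂(1.0101) = 0.00377
  (2,r): 0.21·log₂(1.0125) = 0.00377
  (2,s): 0.13·log₂(0.9804) = -0.00371
Sum = 0.0001 bits.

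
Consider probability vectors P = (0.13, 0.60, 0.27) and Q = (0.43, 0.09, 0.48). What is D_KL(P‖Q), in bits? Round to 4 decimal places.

D(P‖Q) = Σ p·log₂(p/q).
  0.13·log₂(0.13/0.43) = -0.22436
  0.60·log₂(0.60/0.09) = 1.64218
  0.27·log₂(0.27/0.48) = -0.22412
D(P‖Q) = 1.1937 bits.

1.1937 bits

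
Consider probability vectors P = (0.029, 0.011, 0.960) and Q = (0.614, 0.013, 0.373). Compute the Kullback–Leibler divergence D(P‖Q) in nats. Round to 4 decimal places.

0.8172 nats

D(P‖Q) = Σ p·ln(p/q).
  0.029·ln(0.029/0.614) = -0.08853
  0.011·ln(0.011/0.013) = -0.00184
  0.960·ln(0.960/0.373) = 0.90754
D(P‖Q) = 0.8172 nats.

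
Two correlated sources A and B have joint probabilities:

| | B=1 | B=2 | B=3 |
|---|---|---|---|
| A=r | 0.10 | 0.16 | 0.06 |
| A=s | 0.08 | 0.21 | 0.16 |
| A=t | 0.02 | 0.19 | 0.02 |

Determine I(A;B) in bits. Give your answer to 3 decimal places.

0.092 bits

Marginals: p(A) = (0.3200, 0.4500, 0.2300), p(B) = (0.2000, 0.5600, 0.2400).
I(A;B) = Σ p(x,y)·log₂[p(x,y)/(p(x)p(y))].
  (r,1): 0.10·log₂(1.5625) = 0.0644
  (r,2): 0.16·log₂(0.8929) = -0.0262
  (r,3): 0.06·log₂(0.7812) = -0.0214
  (s,1): 0.08·log₂(0.8889) = -0.0136
  (s,2): 0.21·log₂(0.8333) = -0.0552
  (s,3): 0.16·log₂(1.4815) = 0.0907
  (t,1): 0.02·log₂(0.4348) = -0.0240
  (t,2): 0.19·log₂(1.4752) = 0.1066
  (t,3): 0.02·log₂(0.3623) = -0.0293
Sum = 0.092 bits.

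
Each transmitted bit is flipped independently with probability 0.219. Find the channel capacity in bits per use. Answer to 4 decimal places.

0.2417 bits

Binary symmetric channel: C = 1 − h₂(ε) where h₂ is the binary entropy function.
h₂(0.219) = −0.219·log₂0.219 − 0.781·log₂0.781 = 0.7583.
C = 1 − 0.7583 = 0.2417 bits per channel use.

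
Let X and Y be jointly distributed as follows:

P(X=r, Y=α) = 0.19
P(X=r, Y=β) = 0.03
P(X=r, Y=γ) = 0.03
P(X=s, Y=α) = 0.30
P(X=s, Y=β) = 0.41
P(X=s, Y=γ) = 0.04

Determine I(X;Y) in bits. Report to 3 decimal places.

Marginals: p(X) = (0.2500, 0.7500), p(Y) = (0.4900, 0.4400, 0.0700).
I(X;Y) = H(X) + H(Y) − H(X,Y).
H(X) = 0.8113, H(Y) = 1.2940, H(X,Y) = 1.9930.
I(X;Y) = 0.8113 + 1.2940 − 1.9930 = 0.112 bits.

0.112 bits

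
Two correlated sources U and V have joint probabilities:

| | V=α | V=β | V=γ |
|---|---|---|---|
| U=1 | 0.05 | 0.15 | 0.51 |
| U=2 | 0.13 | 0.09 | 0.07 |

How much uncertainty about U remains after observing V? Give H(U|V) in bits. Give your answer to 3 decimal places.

Marginals: p(U) = (0.7100, 0.2900), p(V) = (0.1800, 0.2400, 0.5800).
H(U|V) = Σ p(V) · H(U|V=·).
  V=α: p=0.1800, H(U|V=α) = 0.8524
  V=β: p=0.2400, H(U|V=β) = 0.9544
  V=γ: p=0.5800, H(U|V=γ) = 0.5313
Weighted sum = 0.691 bits.

0.691 bits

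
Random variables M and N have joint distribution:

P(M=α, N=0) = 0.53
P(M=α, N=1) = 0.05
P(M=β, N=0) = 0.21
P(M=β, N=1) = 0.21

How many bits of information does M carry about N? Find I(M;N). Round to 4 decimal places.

0.1610 bits

Marginals: p(M) = (0.5800, 0.4200), p(N) = (0.7400, 0.2600).
I(M;N) = H(M) + H(N) − H(M,N).
H(M) = 0.9815, H(N) = 0.8267, H(M,N) = 1.6472.
I(M;N) = 0.9815 + 0.8267 − 1.6472 = 0.1610 bits.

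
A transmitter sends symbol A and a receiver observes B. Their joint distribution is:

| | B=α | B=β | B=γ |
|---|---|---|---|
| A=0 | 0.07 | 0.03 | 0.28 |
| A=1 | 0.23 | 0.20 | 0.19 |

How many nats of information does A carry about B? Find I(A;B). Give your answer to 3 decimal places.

Marginals: p(A) = (0.3800, 0.6200), p(B) = (0.3000, 0.2300, 0.4700).
I(A;B) = H(A) + H(B) − H(A,B).
H(A) = 0.6641, H(B) = 1.0541, H(A,B) = 1.6232.
I(A;B) = 0.6641 + 1.0541 − 1.6232 = 0.095 nats.

0.095 nats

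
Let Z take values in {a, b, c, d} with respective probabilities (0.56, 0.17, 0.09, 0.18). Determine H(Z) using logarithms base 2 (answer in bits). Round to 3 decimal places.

H(Z) = −Σ p·log₂ p.
  −(0.56)·log₂(0.56) = 0.4684
  −(0.17)·log₂(0.17) = 0.4346
  −(0.09)·log₂(0.09) = 0.3127
  −(0.18)·log₂(0.18) = 0.4453
Sum: 0.4684 + 0.4346 + 0.3127 + 0.4453 = 1.661 bits.

1.661 bits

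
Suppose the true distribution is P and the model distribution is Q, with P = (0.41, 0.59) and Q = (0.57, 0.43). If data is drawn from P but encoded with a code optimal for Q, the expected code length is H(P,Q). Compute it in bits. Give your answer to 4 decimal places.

H(P,Q) = −Σ p·log₂ q.
  −0.41·log₂(0.57) = 0.33250
  −0.59·log₂(0.43) = 0.71838
H(P,Q) = 1.0509 bits.

1.0509 bits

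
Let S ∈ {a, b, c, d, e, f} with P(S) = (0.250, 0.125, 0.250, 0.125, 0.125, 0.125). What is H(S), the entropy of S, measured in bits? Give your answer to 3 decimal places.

2.500 bits

H(S) = −Σ p·log₂ p.
  −(0.250)·log₂(0.250) = 0.5000
  −(0.125)·log₂(0.125) = 0.3750
  −(0.250)·log₂(0.250) = 0.5000
  −(0.125)·log₂(0.125) = 0.3750
  −(0.125)·log₂(0.125) = 0.3750
  −(0.125)·log₂(0.125) = 0.3750
Sum: 0.5000 + 0.3750 + 0.5000 + 0.3750 + 0.3750 + 0.3750 = 2.500 bits.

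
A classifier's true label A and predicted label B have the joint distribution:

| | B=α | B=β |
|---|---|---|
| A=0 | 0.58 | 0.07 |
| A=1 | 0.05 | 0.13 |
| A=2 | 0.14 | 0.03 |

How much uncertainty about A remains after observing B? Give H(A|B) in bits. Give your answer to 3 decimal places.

Chain rule: H(A|B) = H(A,B) − H(B).
Marginals: p(A) = (0.6500, 0.1800, 0.1700), p(B) = (0.7700, 0.2300).
H(A,B) = 1.8720 bits; H(B) = 0.7780 bits.
H(A|B) = 1.8720 − 0.7780 = 1.094 bits.

1.094 bits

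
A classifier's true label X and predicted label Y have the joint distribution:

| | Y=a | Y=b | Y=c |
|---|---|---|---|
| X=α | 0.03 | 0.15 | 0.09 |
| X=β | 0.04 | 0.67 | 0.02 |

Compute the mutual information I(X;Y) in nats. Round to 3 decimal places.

0.093 nats

Marginals: p(X) = (0.2700, 0.7300), p(Y) = (0.0700, 0.8200, 0.1100).
I(X;Y) = Σ p(x,y)·ln[p(x,y)/(p(x)p(y))].
  (α,a): 0.03·ln(1.5873) = 0.0139
  (α,b): 0.15·ln(0.6775) = -0.0584
  (α,c): 0.09·ln(3.0303) = 0.0998
  (β,a): 0.04·ln(0.7828) = -0.0098
  (β,b): 0.67·ln(1.1193) = 0.0755
  (β,c): 0.02·ln(0.2491) = -0.0278
Sum = 0.093 nats.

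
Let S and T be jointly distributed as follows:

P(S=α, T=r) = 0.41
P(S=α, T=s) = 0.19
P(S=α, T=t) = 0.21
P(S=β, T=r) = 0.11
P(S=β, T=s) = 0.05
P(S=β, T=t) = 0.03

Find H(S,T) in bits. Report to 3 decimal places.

2.174 bits

H(S,T) = −Σ p(x,y)·log₂ p(x,y) over all 6 cells.
  cell (α,r): −0.41·log₂0.41 = 0.5274
  cell (α,s): −0.19·log₂0.19 = 0.4552
  cell (α,t): −0.21·log₂0.21 = 0.4728
  cell (β,r): −0.11·log₂0.11 = 0.3503
  cell (β,s): −0.05·log₂0.05 = 0.2161
  cell (β,t): −0.03·log₂0.03 = 0.1518
Sum = 2.174 bits.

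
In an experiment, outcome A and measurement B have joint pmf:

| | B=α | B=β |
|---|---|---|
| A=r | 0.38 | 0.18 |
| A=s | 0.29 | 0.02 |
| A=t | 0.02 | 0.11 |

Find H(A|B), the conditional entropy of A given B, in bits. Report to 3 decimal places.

1.177 bits

Chain rule: H(A|B) = H(A,B) − H(B).
Marginals: p(A) = (0.5600, 0.3100, 0.1300), p(B) = (0.6900, 0.3100).
H(A,B) = 2.0697 bits; H(B) = 0.8932 bits.
H(A|B) = 2.0697 − 0.8932 = 1.177 bits.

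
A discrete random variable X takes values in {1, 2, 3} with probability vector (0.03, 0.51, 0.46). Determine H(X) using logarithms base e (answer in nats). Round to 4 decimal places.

H(X) = −Σ p·ln p.
  −(0.03)·ln(0.03) = 0.10520
  −(0.51)·ln(0.51) = 0.34341
  −(0.46)·ln(0.46) = 0.35720
Sum: 0.10520 + 0.34341 + 0.35720 = 0.8058 nats.

0.8058 nats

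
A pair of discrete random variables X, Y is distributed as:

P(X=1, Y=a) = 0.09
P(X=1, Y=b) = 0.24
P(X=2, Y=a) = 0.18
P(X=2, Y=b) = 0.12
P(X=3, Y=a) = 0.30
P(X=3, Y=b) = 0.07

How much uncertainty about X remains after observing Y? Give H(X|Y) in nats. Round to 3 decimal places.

Marginals: p(X) = (0.3300, 0.3000, 0.3700), p(Y) = (0.5700, 0.4300).
H(X|Y) = Σ p(Y) · H(X|Y=·).
  Y=a: p=0.5700, H(X|Y=a) = 0.9933
  Y=b: p=0.4300, H(X|Y=b) = 0.9772
Weighted sum = 0.986 nats.

0.986 nats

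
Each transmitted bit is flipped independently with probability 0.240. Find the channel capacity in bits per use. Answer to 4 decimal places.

0.2050 bits

Binary symmetric channel: C = 1 − h₂(ε) where h₂ is the binary entropy function.
h₂(0.240) = −0.240·log₂0.240 − 0.760·log₂0.760 = 0.7950.
C = 1 − 0.7950 = 0.2050 bits per channel use.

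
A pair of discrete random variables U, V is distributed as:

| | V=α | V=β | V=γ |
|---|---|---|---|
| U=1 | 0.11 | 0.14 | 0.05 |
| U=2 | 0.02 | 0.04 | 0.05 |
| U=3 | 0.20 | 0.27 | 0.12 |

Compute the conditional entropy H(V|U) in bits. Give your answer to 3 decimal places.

Marginals: p(U) = (0.3000, 0.1100, 0.5900), p(V) = (0.3300, 0.4500, 0.2200).
H(V|U) = Σ p(U) · H(V|U=·).
  U=1: p=0.3000, H(V|U=1) = 1.4747
  U=2: p=0.1100, H(V|U=2) = 1.4949
  U=3: p=0.5900, H(V|U=3) = 1.5125
Weighted sum = 1.499 bits.

1.499 bits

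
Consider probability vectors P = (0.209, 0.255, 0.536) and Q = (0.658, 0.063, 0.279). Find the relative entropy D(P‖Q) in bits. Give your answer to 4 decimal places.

D(P‖Q) = Σ p·log₂(p/q).
  0.209·log₂(0.209/0.658) = -0.34581
  0.255·log₂(0.255/0.063) = 0.51435
  0.536·log₂(0.536/0.279) = 0.50489
D(P‖Q) = 0.6734 bits.

0.6734 bits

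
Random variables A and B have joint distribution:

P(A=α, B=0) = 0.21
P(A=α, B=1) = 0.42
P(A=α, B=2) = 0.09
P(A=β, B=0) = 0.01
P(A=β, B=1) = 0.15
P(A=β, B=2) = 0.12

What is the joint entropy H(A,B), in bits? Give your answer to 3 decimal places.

H(A,B) = −Σ p(x,y)·log₂ p(x,y) over all 6 cells.
  cell (α,0): −0.21·log₂0.21 = 0.4728
  cell (α,1): −0.42·log₂0.42 = 0.5256
  cell (α,2): −0.09·log₂0.09 = 0.3127
  cell (β,0): −0.01·log₂0.01 = 0.0664
  cell (β,1): −0.15·log₂0.15 = 0.4105
  cell (β,2): −0.12·log₂0.12 = 0.3671
Sum = 2.155 bits.

2.155 bits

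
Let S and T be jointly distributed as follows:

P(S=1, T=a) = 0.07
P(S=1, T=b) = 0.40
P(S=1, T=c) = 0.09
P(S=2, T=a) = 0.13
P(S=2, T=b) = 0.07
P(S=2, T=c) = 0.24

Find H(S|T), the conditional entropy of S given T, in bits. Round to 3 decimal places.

0.751 bits

Marginals: p(S) = (0.5600, 0.4400), p(T) = (0.2000, 0.4700, 0.3300).
H(S|T) = Σ p(T) · H(S|T=·).
  T=a: p=0.2000, H(S|T=a) = 0.9341
  T=b: p=0.4700, H(S|T=b) = 0.6072
  T=c: p=0.3300, H(S|T=c) = 0.8454
Weighted sum = 0.751 bits.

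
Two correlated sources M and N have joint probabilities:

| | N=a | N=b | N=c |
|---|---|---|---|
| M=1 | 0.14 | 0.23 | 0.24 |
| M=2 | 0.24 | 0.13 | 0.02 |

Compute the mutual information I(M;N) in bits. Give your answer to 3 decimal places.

Marginals: p(M) = (0.6100, 0.3900), p(N) = (0.3800, 0.3600, 0.2600).
I(M;N) = H(M) + H(N) − H(M,N).
H(M) = 0.9648, H(N) = 1.5664, H(M,N) = 2.3686.
I(M;N) = 0.9648 + 1.5664 − 2.3686 = 0.163 bits.

0.163 bits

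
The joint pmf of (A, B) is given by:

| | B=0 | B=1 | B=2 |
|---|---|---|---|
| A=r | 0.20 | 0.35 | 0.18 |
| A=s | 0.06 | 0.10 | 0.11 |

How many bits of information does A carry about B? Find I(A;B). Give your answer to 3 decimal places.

Marginals: p(A) = (0.7300, 0.2700), p(B) = (0.2600, 0.4500, 0.2900).
I(A;B) = H(A) + H(B) − H(A,B).
H(A) = 0.8415, H(B) = 1.5416, H(A,B) = 2.3658.
I(A;B) = 0.8415 + 1.5416 − 2.3658 = 0.017 bits.

0.017 bits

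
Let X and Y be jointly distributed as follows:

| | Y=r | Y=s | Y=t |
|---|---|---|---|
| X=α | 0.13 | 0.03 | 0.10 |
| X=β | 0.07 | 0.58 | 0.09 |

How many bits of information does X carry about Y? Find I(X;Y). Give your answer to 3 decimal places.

0.278 bits

Marginals: p(X) = (0.2600, 0.7400), p(Y) = (0.2000, 0.6100, 0.1900).
I(X;Y) = Σ p(x,y)·log₂[p(x,y)/(p(x)p(y))].
  (α,r): 0.13·log₂(2.5000) = 0.1719
  (α,s): 0.03·log₂(0.1892) = -0.0721
  (α,t): 0.10·log₂(2.0243) = 0.1017
  (β,r): 0.07·log₂(0.4730) = -0.0756
  (β,s): 0.58·log₂(1.2849) = 0.2098
  (β,t): 0.09·log₂(0.6401) = -0.0579
Sum = 0.278 bits.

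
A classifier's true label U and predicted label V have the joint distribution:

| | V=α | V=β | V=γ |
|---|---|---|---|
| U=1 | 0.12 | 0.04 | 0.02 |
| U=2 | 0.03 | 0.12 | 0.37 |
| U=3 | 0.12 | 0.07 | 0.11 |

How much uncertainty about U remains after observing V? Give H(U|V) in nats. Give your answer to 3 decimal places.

Chain rule: H(U|V) = H(U,V) − H(V).
Marginals: p(U) = (0.1800, 0.5200, 0.3000), p(V) = (0.2700, 0.2300, 0.5000).
H(U,V) = 1.8723 nats; H(V) = 1.0381 nats.
H(U|V) = 1.8723 − 1.0381 = 0.834 nats.

0.834 nats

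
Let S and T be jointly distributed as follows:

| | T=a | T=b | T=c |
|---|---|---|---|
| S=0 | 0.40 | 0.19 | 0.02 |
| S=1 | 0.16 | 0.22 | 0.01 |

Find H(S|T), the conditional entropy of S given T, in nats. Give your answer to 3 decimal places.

0.637 nats

Marginals: p(S) = (0.6100, 0.3900), p(T) = (0.5600, 0.4100, 0.0300).
H(S|T) = Σ p(T) · H(S|T=·).
  T=a: p=0.5600, H(S|T=a) = 0.5983
  T=b: p=0.4100, H(S|T=b) = 0.6905
  T=c: p=0.0300, H(S|T=c) = 0.6365
Weighted sum = 0.637 nats.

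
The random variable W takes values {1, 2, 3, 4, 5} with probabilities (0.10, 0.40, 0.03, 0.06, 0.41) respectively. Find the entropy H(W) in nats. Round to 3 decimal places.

H(W) = −Σ p·ln p.
  −(0.10)·ln(0.10) = 0.2303
  −(0.40)·ln(0.40) = 0.3665
  −(0.03)·ln(0.03) = 0.1052
  −(0.06)·ln(0.06) = 0.1688
  −(0.41)·ln(0.41) = 0.3656
Sum: 0.2303 + 0.3665 + 0.1052 + 0.1688 + 0.3656 = 1.236 nats.

1.236 nats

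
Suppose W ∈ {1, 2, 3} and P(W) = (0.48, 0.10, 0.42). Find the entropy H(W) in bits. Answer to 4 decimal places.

H(W) = −Σ p·log₂ p.
  −(0.48)·log₂(0.48) = 0.50827
  −(0.10)·log₂(0.10) = 0.33219
  −(0.42)·log₂(0.42) = 0.52565
Sum: 0.50827 + 0.33219 + 0.52565 = 1.3661 bits.

1.3661 bits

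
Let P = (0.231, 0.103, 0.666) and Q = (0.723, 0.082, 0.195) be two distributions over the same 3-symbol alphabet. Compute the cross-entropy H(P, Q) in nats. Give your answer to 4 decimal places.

1.4213 nats

H(P,Q) = −Σ p·ln q.
  −0.231·ln(0.723) = 0.07492
  −0.103·ln(0.082) = 0.25761
  −0.666·ln(0.195) = 1.08875
H(P,Q) = 1.4213 nats.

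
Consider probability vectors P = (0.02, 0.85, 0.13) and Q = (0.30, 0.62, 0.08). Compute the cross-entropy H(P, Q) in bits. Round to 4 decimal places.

H(P,Q) = −Σ p·log₂ q.
  −0.02·log₂(0.30) = 0.03474
  −0.85·log₂(0.62) = 0.58621
  −0.13·log₂(0.08) = 0.47370
H(P,Q) = 1.0947 bits.

1.0947 bits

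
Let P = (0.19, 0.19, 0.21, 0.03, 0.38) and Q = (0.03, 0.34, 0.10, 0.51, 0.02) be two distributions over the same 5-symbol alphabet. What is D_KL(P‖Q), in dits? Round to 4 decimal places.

D(P‖Q) = Σ p·log₁₀(p/q).
  0.19·log₁₀(0.19/0.03) = 0.15231
  0.19·log₁₀(0.19/0.34) = -0.04802
  0.21·log₁₀(0.21/0.10) = 0.06767
  0.03·log₁₀(0.03/0.51) = -0.03691
  0.38·log₁₀(0.38/0.02) = 0.48593
D(P‖Q) = 0.6210 dits.

0.6210 dits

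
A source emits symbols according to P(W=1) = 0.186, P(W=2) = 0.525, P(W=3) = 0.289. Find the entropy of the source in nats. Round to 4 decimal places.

1.0099 nats

H(W) = −Σ p·ln p.
  −(0.186)·ln(0.186) = 0.31285
  −(0.525)·ln(0.525) = 0.33829
  −(0.289)·ln(0.289) = 0.35874
Sum: 0.31285 + 0.33829 + 0.35874 = 1.0099 nats.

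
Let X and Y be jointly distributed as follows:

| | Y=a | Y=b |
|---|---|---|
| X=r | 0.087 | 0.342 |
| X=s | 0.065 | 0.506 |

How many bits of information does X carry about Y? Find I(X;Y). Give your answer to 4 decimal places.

Marginals: p(X) = (0.4290, 0.5710), p(Y) = (0.1520, 0.8480).
I(X;Y) = H(X) + H(Y) − H(X,Y).
H(X) = 0.9854, H(Y) = 0.6148, H(X,Y) = 1.5895.
I(X;Y) = 0.9854 + 0.6148 − 1.5895 = 0.0107 bits.

0.0107 bits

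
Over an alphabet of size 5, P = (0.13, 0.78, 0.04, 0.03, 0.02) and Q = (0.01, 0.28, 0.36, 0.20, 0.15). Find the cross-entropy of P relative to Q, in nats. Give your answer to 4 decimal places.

H(P,Q) = −Σ p·ln q.
  −0.13·ln(0.01) = 0.59867
  −0.78·ln(0.28) = 0.99291
  −0.04·ln(0.36) = 0.04087
  −0.03·ln(0.20) = 0.04828
  −0.02·ln(0.15) = 0.03794
H(P,Q) = 1.7187 nats.

1.7187 nats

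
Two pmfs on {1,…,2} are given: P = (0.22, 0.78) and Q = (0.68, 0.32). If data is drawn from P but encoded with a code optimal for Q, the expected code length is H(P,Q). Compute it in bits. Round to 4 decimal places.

1.4046 bits

H(P,Q) = −Σ p·log₂ q.
  −0.22·log₂(0.68) = 0.12241
  −0.78·log₂(0.32) = 1.28221
H(P,Q) = 1.4046 bits.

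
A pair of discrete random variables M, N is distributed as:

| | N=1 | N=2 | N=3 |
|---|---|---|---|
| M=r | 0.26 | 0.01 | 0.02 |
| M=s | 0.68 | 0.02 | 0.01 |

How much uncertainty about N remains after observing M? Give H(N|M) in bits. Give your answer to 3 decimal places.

Chain rule: H(N|M) = H(M,N) − H(M).
Marginals: p(M) = (0.2900, 0.7100), p(N) = (0.9400, 0.0300, 0.0300).
H(M,N) = 1.2423 bits; H(M) = 0.8687 bits.
H(N|M) = 1.2423 − 0.8687 = 0.374 bits.

0.374 bits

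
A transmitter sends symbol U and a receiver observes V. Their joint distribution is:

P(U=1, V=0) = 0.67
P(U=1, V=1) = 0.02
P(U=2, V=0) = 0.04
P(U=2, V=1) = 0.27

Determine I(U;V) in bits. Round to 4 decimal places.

Marginals: p(U) = (0.6900, 0.3100), p(V) = (0.7100, 0.2900).
I(U;V) = Σ p(x,y)·log₂[p(x,y)/(p(x)p(y))].
  (1,0): 0.67·log₂(1.3676) = 0.30262
  (1,1): 0.02·log₂(0.1000) = -0.06645
  (2,0): 0.04·log₂(0.1817) = -0.09840
  (2,1): 0.27·log₂(3.0033) = 0.42837
Sum = 0.5661 bits.

0.5661 bits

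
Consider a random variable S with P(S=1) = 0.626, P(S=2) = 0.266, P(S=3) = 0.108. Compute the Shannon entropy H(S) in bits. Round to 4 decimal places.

H(S) = −Σ p·log₂ p.
  −(0.626)·log₂(0.626) = 0.42303
  −(0.266)·log₂(0.266) = 0.50819
  −(0.108)·log₂(0.108) = 0.34678
Sum: 0.42303 + 0.50819 + 0.34678 = 1.2780 bits.

1.2780 bits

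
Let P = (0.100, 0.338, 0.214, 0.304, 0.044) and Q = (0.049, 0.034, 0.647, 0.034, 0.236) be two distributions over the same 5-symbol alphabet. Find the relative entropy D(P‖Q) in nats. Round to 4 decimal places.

D(P‖Q) = Σ p·ln(p/q).
  0.100·ln(0.100/0.049) = 0.07133
  0.338·ln(0.338/0.034) = 0.77628
  0.214·ln(0.214/0.647) = -0.23676
  0.304·ln(0.304/0.034) = 0.66596
  0.044·ln(0.044/0.236) = -0.07390
D(P‖Q) = 1.2029 nats.

1.2029 nats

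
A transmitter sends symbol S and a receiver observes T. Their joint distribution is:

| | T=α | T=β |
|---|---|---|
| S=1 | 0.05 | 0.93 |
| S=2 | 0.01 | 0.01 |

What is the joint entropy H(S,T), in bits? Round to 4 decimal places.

H(S,T) = −Σ p(x,y)·log₂ p(x,y) over all 4 cells.
  cell (1,α): −0.05·log₂0.05 = 0.21610
  cell (1,β): −0.93·log₂0.93 = 0.09737
  cell (2,α): −0.01·log₂0.01 = 0.06644
  cell (2,β): −0.01·log₂0.01 = 0.06644
Sum = 0.4463 bits.

0.4463 bits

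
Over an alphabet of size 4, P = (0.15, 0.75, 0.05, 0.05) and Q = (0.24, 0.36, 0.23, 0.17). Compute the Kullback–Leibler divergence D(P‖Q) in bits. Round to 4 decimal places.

0.4941 bits

D(P‖Q) = Σ p·log₂(p/q).
  0.15·log₂(0.15/0.24) = -0.10171
  0.75·log₂(0.75/0.36) = 0.79417
  0.05·log₂(0.05/0.23) = -0.11008
  0.05·log₂(0.05/0.17) = -0.08828
D(P‖Q) = 0.4941 bits.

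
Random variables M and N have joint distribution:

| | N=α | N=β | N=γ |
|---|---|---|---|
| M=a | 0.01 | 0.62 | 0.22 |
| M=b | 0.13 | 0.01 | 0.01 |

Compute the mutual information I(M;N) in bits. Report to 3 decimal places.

0.424 bits

Marginals: p(M) = (0.8500, 0.1500), p(N) = (0.1400, 0.6300, 0.2300).
I(M;N) = H(M) + H(N) − H(M,N).
H(M) = 0.6098, H(N) = 1.3047, H(M,N) = 1.4901.
I(M;N) = 0.6098 + 1.3047 − 1.4901 = 0.424 bits.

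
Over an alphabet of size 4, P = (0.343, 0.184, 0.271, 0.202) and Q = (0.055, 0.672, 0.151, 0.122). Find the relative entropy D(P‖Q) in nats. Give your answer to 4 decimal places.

0.6498 nats

D(P‖Q) = Σ p·ln(p/q).
  0.343·ln(0.343/0.055) = 0.62783
  0.184·ln(0.184/0.672) = -0.23834
  0.271·ln(0.271/0.151) = 0.15849
  0.202·ln(0.202/0.122) = 0.10186
D(P‖Q) = 0.6498 nats.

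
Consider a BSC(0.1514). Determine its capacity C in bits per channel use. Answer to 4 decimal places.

Binary symmetric channel: C = 1 − h₂(ε) where h₂ is the binary entropy function.
h₂(0.1514) = −0.1514·log₂0.1514 − 0.8486·log₂0.8486 = 0.6133.
C = 1 − 0.6133 = 0.3867 bits per channel use.

0.3867 bits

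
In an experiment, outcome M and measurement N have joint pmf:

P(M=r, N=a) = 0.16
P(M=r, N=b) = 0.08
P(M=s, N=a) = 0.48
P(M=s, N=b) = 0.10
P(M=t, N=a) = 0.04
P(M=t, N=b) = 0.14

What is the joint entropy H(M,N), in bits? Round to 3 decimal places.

H(M,N) = −Σ p(x,y)·log₂ p(x,y) over all 6 cells.
  cell (r,a): −0.16·log₂0.16 = 0.4230
  cell (r,b): −0.08·log₂0.08 = 0.2915
  cell (s,a): −0.48·log₂0.48 = 0.5083
  cell (s,b): −0.10·log₂0.10 = 0.3322
  cell (t,a): −0.04·log₂0.04 = 0.1858
  cell (t,b): −0.14·log₂0.14 = 0.3971
Sum = 2.138 bits.

2.138 bits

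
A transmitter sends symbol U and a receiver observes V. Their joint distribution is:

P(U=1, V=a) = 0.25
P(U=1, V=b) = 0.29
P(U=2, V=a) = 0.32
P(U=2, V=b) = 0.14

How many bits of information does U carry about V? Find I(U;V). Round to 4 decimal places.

Marginals: p(U) = (0.5400, 0.4600), p(V) = (0.5700, 0.4300).
I(U;V) = Σ p(x,y)·log₂[p(x,y)/(p(x)p(y))].
  (1,a): 0.25·log₂(0.8122) = -0.07502
  (1,b): 0.29·log₂(1.2489) = 0.09300
  (2,a): 0.32·log₂(1.2204) = 0.09197
  (2,b): 0.14·log₂(0.7078) = -0.06981
Sum = 0.0401 bits.

0.0401 bits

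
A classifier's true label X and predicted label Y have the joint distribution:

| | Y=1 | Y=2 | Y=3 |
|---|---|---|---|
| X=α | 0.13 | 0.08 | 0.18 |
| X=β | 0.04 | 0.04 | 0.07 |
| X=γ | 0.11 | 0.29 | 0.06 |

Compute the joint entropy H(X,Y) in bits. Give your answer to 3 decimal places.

2.871 bits

H(X,Y) = −Σ p(x,y)·log₂ p(x,y) over all 9 cells.
  cell (α,1): −0.13·log₂0.13 = 0.3826
  cell (α,2): −0.08·log₂0.08 = 0.2915
  cell (α,3): −0.18·log₂0.18 = 0.4453
  cell (β,1): −0.04·log₂0.04 = 0.1858
  cell (β,2): −0.04·log₂0.04 = 0.1858
  cell (β,3): −0.07·log₂0.07 = 0.2686
  cell (γ,1): −0.11·log₂0.11 = 0.3503
  cell (γ,2): −0.29·log₂0.29 = 0.5179
  cell (γ,3): −0.06·log₂0.06 = 0.2435
Sum = 2.871 bits.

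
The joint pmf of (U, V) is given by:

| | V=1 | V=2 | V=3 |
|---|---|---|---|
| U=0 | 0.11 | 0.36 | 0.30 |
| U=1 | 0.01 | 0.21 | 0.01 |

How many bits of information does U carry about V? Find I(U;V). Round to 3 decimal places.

Marginals: p(U) = (0.7700, 0.2300), p(V) = (0.1200, 0.5700, 0.3100).
I(U;V) = Σ p(x,y)·log₂[p(x,y)/(p(x)p(y))].
  (0,1): 0.11·log₂(1.1905) = 0.0277
  (0,2): 0.36·log₂(0.8202) = -0.1029
  (0,3): 0.30·log₂(1.2568) = 0.0989
  (1,1): 0.01·log₂(0.3623) = -0.0146
  (1,2): 0.21·log₂(1.6018) = 0.1427
  (1,3): 0.01·log₂(0.1403) = -0.0283
Sum = 0.123 bits.

0.123 bits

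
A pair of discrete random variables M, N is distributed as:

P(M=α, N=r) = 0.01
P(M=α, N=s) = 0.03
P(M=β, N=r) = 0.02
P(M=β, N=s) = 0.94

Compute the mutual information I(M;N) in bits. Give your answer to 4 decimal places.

0.0217 bits

Marginals: p(M) = (0.0400, 0.9600), p(N) = (0.0300, 0.9700).
I(M;N) = Σ p(x,y)·log₂[p(x,y)/(p(x)p(y))].
  (α,r): 0.01·log₂(8.3333) = 0.03059
  (α,s): 0.03·log₂(0.7732) = -0.01113
  (β,r): 0.02·log₂(0.6944) = -0.01052
  (β,s): 0.94·log₂(1.0095) = 0.01276
Sum = 0.0217 bits.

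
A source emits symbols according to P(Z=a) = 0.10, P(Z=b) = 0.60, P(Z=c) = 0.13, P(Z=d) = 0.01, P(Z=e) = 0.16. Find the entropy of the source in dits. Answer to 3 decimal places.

0.496 dits

H(Z) = −Σ p·log₁₀ p.
  −(0.10)·log₁₀(0.10) = 0.1000
  −(0.60)·log₁₀(0.60) = 0.1331
  −(0.13)·log₁₀(0.13) = 0.1152
  −(0.01)·log₁₀(0.01) = 0.0200
  −(0.16)·log₁₀(0.16) = 0.1273
Sum: 0.1000 + 0.1331 + 0.1152 + 0.0200 + 0.1273 = 0.496 dits.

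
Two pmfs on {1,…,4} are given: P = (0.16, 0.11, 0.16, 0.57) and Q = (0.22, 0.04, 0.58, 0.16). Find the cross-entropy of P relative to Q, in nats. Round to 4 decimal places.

1.7281 nats

H(P,Q) = −Σ p·ln q.
  −0.16·ln(0.22) = 0.24226
  −0.11·ln(0.04) = 0.35408
  −0.16·ln(0.58) = 0.08716
  −0.57·ln(0.16) = 1.04457
H(P,Q) = 1.7281 nats.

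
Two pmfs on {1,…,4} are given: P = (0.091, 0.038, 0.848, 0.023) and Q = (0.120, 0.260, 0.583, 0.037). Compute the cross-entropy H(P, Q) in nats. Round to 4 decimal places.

0.7775 nats

H(P,Q) = −Σ p·ln q.
  −0.091·ln(0.120) = 0.19294
  −0.038·ln(0.260) = 0.05119
  −0.848·ln(0.583) = 0.45755
  −0.023·ln(0.037) = 0.07583
H(P,Q) = 0.7775 nats.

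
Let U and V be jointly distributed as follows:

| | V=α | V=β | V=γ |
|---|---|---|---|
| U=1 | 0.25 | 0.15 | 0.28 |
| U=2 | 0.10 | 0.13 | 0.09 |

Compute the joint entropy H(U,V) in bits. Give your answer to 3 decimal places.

H(U,V) = −Σ p(x,y)·log₂ p(x,y) over all 6 cells.
  cell (1,α): −0.25·log₂0.25 = 0.5000
  cell (1,β): −0.15·log₂0.15 = 0.4105
  cell (1,γ): −0.28·log₂0.28 = 0.5142
  cell (2,α): −0.10·log₂0.10 = 0.3322
  cell (2,β): −0.13·log₂0.13 = 0.3826
  cell (2,γ): −0.09·log₂0.09 = 0.3127
Sum = 2.452 bits.

2.452 bits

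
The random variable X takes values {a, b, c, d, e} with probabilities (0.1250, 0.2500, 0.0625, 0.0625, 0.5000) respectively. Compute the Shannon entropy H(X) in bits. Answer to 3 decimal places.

H(X) = −Σ p·log₂ p.
  −(0.1250)·log₂(0.1250) = 0.3750
  −(0.2500)·log₂(0.2500) = 0.5000
  −(0.0625)·log₂(0.0625) = 0.2500
  −(0.0625)·log₂(0.0625) = 0.2500
  −(0.5000)·log₂(0.5000) = 0.5000
Sum: 0.3750 + 0.5000 + 0.2500 + 0.2500 + 0.5000 = 1.875 bits.

1.875 bits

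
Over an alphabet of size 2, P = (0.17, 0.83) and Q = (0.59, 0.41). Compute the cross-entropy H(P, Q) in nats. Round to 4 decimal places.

0.8297 nats

H(P,Q) = −Σ p·ln q.
  −0.17·ln(0.59) = 0.08970
  −0.83·ln(0.41) = 0.74003
H(P,Q) = 0.8297 nats.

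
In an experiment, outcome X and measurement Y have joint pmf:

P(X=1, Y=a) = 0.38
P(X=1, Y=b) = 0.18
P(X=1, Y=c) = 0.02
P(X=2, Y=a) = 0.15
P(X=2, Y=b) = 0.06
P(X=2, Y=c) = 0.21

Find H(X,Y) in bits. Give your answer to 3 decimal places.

2.216 bits

H(X,Y) = −Σ p(x,y)·log₂ p(x,y) over all 6 cells.
  cell (1,a): −0.38·log₂0.38 = 0.5305
  cell (1,b): −0.18·log₂0.18 = 0.4453
  cell (1,c): −0.02·log₂0.02 = 0.1129
  cell (2,a): −0.15·log₂0.15 = 0.4105
  cell (2,b): −0.06·log₂0.06 = 0.2435
  cell (2,c): −0.21·log₂0.21 = 0.4728
Sum = 2.216 bits.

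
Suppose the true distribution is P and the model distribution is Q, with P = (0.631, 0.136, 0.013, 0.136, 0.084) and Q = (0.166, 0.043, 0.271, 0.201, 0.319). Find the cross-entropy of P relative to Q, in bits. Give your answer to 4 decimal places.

H(P,Q) = −Σ p·log₂ q.
  −0.631·log₂(0.166) = 1.63476
  −0.136·log₂(0.043) = 0.61737
  −0.013·log₂(0.271) = 0.02449
  −0.136·log₂(0.201) = 0.31480
  −0.084·log₂(0.319) = 0.13846
H(P,Q) = 2.7299 bits.

2.7299 bits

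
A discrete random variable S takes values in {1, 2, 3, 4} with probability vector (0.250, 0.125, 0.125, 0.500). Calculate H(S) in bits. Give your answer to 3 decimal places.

1.750 bits

H(S) = −Σ p·log₂ p.
  −(0.250)·log₂(0.250) = 0.5000
  −(0.125)·log₂(0.125) = 0.3750
  −(0.125)·log₂(0.125) = 0.3750
  −(0.500)·log₂(0.500) = 0.5000
Sum: 0.5000 + 0.3750 + 0.3750 + 0.5000 = 1.750 bits.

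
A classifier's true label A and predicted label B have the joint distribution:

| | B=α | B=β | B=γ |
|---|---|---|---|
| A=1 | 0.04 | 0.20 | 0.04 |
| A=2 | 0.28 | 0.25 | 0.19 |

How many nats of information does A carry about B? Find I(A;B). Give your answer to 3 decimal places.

0.057 nats

Marginals: p(A) = (0.2800, 0.7200), p(B) = (0.3200, 0.4500, 0.2300).
I(A;B) = H(A) + H(B) − H(A,B).
H(A) = 0.5930, H(B) = 1.0620, H(A,B) = 1.5979.
I(A;B) = 0.5930 + 1.0620 − 1.5979 = 0.057 nats.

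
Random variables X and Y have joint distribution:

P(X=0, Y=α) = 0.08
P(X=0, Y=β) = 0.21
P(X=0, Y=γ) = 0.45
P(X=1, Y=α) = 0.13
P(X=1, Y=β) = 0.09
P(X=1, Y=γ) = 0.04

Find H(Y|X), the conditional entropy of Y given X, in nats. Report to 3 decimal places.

0.927 nats

Marginals: p(X) = (0.7400, 0.2600), p(Y) = (0.2100, 0.3000, 0.4900).
H(Y|X) = Σ p(X) · H(Y|X=·).
  X=0: p=0.7400, H(Y|X=0) = 0.9004
  X=1: p=0.2600, H(Y|X=1) = 1.0018
Weighted sum = 0.927 nats.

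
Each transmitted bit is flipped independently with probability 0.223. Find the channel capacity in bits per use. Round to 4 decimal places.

0.2344 bits

Binary symmetric channel: C = 1 − h₂(ε) where h₂ is the binary entropy function.
h₂(0.223) = −0.223·log₂0.223 − 0.777·log₂0.777 = 0.7656.
C = 1 − 0.7656 = 0.2344 bits per channel use.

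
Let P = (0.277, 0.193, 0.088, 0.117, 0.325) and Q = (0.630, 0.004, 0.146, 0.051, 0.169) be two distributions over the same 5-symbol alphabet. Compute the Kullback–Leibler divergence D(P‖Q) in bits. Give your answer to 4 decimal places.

D(P‖Q) = Σ p·log₂(p/q).
  0.277·log₂(0.277/0.630) = -0.32837
  0.193·log₂(0.193/0.004) = 1.07934
  0.088·log₂(0.088/0.146) = -0.06427
  0.117·log₂(0.117/0.051) = 0.14016
  0.325·log₂(0.325/0.169) = 0.30661
D(P‖Q) = 1.1335 bits.

1.1335 bits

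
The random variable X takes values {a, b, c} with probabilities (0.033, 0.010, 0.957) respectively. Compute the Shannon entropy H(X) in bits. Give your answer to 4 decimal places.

H(X) = −Σ p·log₂ p.
  −(0.033)·log₂(0.033) = 0.16241
  −(0.010)·log₂(0.010) = 0.06644
  −(0.957)·log₂(0.957) = 0.06068
Sum: 0.16241 + 0.06644 + 0.06068 = 0.2895 bits.

0.2895 bits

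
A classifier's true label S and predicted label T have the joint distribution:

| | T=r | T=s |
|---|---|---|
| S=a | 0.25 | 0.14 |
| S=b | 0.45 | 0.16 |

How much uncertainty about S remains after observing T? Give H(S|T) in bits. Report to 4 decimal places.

0.9572 bits

Marginals: p(S) = (0.3900, 0.6100), p(T) = (0.7000, 0.3000).
H(S|T) = Σ p(T) · H(S|T=·).
  T=r: p=0.7000, H(S|T=r) = 0.9403
  T=s: p=0.3000, H(S|T=s) = 0.9968
Weighted sum = 0.9572 bits.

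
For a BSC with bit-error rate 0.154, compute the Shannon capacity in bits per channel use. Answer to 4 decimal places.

Binary symmetric channel: C = 1 − h₂(ε) where h₂ is the binary entropy function.
h₂(0.154) = −0.154·log₂0.154 − 0.846·log₂0.846 = 0.6198.
C = 1 − 0.6198 = 0.3802 bits per channel use.

0.3802 bits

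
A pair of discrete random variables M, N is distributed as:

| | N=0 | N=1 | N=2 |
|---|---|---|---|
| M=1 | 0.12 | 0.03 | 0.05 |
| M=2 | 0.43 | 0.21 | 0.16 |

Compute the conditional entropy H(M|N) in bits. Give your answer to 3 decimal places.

Chain rule: H(M|N) = H(M,N) − H(N).
Marginals: p(M) = (0.2000, 0.8000), p(N) = (0.5500, 0.2400, 0.2100).
H(M,N) = 2.1543 bits; H(N) = 1.4413 bits.
H(M|N) = 2.1543 − 1.4413 = 0.713 bits.

0.713 bits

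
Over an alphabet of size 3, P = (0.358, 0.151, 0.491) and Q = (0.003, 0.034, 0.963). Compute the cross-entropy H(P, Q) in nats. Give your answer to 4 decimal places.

H(P,Q) = −Σ p·ln q.
  −0.358·ln(0.003) = 2.07967
  −0.151·ln(0.034) = 0.51059
  −0.491·ln(0.963) = 0.01851
H(P,Q) = 2.6088 nats.

2.6088 nats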